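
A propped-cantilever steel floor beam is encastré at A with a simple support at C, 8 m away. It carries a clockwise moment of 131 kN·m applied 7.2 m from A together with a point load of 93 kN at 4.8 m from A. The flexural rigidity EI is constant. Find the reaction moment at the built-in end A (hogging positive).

Choose R_C as the redundant. The primary structure is the cantilever fixed at A.
Downward deflection at the released point C due to the loads:
  clockwise couple 131 at a = 7.2: M₀a(2L − a)/(2EI) = 4150/EI
  point load 93 at a = 4.8: Pa²(3L − a)/(6EI) = 6857/EI
  δ_0 = 11007/EI
Tip deflection under a unit load at C: L³/(3EI) = 170.7/EI.
Compatibility at C: δ_0 − R_C·δ_{CC} = 0, so R_C = 11007/170.7 = 64.49 kN.
Moment equilibrium about A: M_A = Σ(load moments about A) − R_C·L = 577.4 − 64.49×8 = 61.46 kN·m.

M_A = 61.46 kN·m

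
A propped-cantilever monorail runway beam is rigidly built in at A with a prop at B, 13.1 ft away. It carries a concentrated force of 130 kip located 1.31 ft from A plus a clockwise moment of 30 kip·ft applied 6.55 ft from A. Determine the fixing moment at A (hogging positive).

M_A = 141.9 kip·ft

Release the roller at B. Primary structure: cantilever fixed at A.
Free-end deflection of the primary structure under the applied loading (downward +):
  point load 130 at a = 1.31: Pa²(3L − a)/(6EI) = 1413/EI
  clockwise couple 30 at a = 6.55: M₀a(2L − a)/(2EI) = 1931/EI
  δ_0 = 3343/EI
Flexibility coefficient — unit upward force at B: δ_{BB} = L³/(3EI) = 749.4/EI.
Compatibility at B: δ_0 − R_B·δ_{BB} = 0, so R_B = 3343/749.4 = 4.461 kip.
Moment equilibrium about A: M_A = Σ(load moments about A) − R_B·L = 200.3 − 4.461×13.1 = 141.9 kip·ft.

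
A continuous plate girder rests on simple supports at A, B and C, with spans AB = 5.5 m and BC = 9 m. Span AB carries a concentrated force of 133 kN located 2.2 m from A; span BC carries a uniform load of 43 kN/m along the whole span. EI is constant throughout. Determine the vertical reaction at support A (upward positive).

Release continuity at B by inserting a hinge; the redundant is the internal moment M_B. The primary structure is two simply-supported spans AB and BC.
End slopes at the hinge B, treating each span as simply supported:
  span AB: point load 133 at a = 2.2: Pab(L + a)/(6LEI) = 225.3/EI
  span BC: UDL 43: wL³/(24EI) = 1306/EI
  relative rotation θ_0 = (225.3 + 1306)/EI = 1531/EI
A unit hogging moment at B produces rotation L₁/(3EI) + L₂/(3EI) = 4.833/EI.
Slope continuity at B: θ_0 = M_B·4.833/EI, so M_B = 1531/4.833 = 316.8 kN·m (hogging).
Span AB, ΣM about A with M_B applied at B: R_B^{AB}·5.5 = 292.6 + 316.8, so R_B^{AB} = 110.8 kN and R_A = 133 − 110.8 = 22.19 kN.

R_A = 22.19 kN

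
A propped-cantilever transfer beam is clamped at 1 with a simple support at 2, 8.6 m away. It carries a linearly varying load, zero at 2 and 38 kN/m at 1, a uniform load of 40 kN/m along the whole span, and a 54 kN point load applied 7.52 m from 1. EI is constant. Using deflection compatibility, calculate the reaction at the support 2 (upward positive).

R_2 = 205.6 kN

Release the roller at 2. Primary structure: cantilever fixed at 1.
Downward deflection at the released point 2 due to the loads:
  triangular load, peak 38 at the fixed end: w₀L⁴/(30EI) = 6929/EI
  UDL 40: wL⁴/(8EI) = 27350/EI
  point load 54 at a = 7.52: Pa²(3L − a)/(6EI) = 9304/EI
  δ_0 = 43583/EI
Tip deflection under a unit load at 2: L³/(3EI) = 212/EI.
Compatibility at 2: δ_0 − R_2·δ_{22} = 0, so R_2 = 43583/212 = 205.6 kN.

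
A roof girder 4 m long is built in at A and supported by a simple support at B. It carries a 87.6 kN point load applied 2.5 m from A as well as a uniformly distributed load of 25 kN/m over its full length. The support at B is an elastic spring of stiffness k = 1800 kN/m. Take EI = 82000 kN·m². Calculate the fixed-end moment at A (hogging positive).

M_A = 319.3 kN·m

Choose R_B as the redundant. The primary structure is the cantilever fixed at A.
Primary-structure tip deflection at B by superposition:
  point load 87.6 at a = 2.5: Pa²(3L − a)/(6EI) = 866.9/EI
  UDL 25: wL⁴/(8EI) = 800/EI
  δ_0 = 1667/EI
Flexibility coefficient — unit upward force at B: δ_{BB} = L³/(3EI) = 21.33/EI.
With EI = 82000 kN·m²: δ_0 = 0.020328 m and δ_{BB} = 0.00026 m/kN.
Compatibility — the spring shortens by R_B/k under the reaction it provides: δ_0 − R_B·δ_{BB} = R_B/k. With 1/k = 0.000556 m/kN, R_B = δ_0 / (δ_{BB} + 1/k) = 0.020328 / (0.00026 + 0.000556) = 24.92 kN.
Moment equilibrium about A: M_A = Σ(load moments about A) − R_B·L = 419 − 24.92×4 = 319.3 kN·m.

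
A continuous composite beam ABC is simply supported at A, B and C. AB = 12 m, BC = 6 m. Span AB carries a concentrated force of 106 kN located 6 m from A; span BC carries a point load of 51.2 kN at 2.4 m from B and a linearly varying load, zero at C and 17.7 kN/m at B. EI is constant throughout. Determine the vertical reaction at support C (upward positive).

Take M_B as the redundant. Released structure: two simple spans AB and BC with a hinge at B.
Rotations at B on the released spans (each span's end-slope, ×1/EI):
  span AB: point load 106 at a = 6: Pab(L + a)/(6LEI) = 954/EI
  span BC: point load 51.2 at a = 2.4: Pab(L + b)/(6LEI) = 118/EI
  span BC: triangular load, peak 17.7: w₀L³/(45EI) = 84.96/EI
  relative rotation θ_0 = (954 + 202.9)/EI = 1157/EI
A unit hogging moment at B produces rotation L₁/(3EI) + L₂/(3EI) = 6/EI.
Slope continuity at B: θ_0 = M_B·6/EI, so M_B = 1157/6 = 192.8 kN·m (hogging).
Span BC, ΣM about C: R_B^{BC}·6 = 396.7 + 192.8, so R_B^{BC} = 98.26 kN and R_C = 104.3 − 98.26 = 6.043 kN.

R_C = 6.043 kN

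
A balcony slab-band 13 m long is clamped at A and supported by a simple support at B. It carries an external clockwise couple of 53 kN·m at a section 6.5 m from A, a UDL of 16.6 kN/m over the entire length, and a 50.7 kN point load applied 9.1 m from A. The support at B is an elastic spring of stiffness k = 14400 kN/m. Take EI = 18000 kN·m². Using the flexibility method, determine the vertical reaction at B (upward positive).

R_B = 113.9 kN

Release the roller at B. Primary structure: cantilever fixed at A.
Deflection at B on the released cantilever, summing each load's contribution:
  clockwise couple 53 at a = 6.5: M₀a(2L − a)/(2EI) = 3359/EI
  UDL 16.6: wL⁴/(8EI) = 59264/EI
  point load 50.7 at a = 9.1: Pa²(3L − a)/(6EI) = 20922/EI
  δ_0 = 83545/EI
Flexibility coefficient — unit upward force at B: δ_{BB} = L³/(3EI) = 732.3/EI.
With EI = 18000 kN·m²: δ_0 = 4.6414 m and δ_{BB} = 0.040685 m/kN.
Compatibility — the spring shortens by R_B/k under the reaction it provides: δ_0 − R_B·δ_{BB} = R_B/k. With 1/k = 0.000069 m/kN, R_B = δ_0 / (δ_{BB} + 1/k) = 4.6414 / (0.040685 + 0.000069) = 113.9 kN.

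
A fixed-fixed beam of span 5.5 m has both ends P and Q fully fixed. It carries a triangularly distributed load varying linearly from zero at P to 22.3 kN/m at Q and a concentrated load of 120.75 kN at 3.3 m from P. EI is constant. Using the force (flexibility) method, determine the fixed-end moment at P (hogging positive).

M_P = 86.24 kN·m

Release both end moments; the primary structure is a simply-supported span PQ with redundants M_P and M_Q.
On the primary (simply-supported) span, the end slopes from the loading are:
  at P: triangular load, peak 22.3: 7w₀L³/(360EI) = 72.14/EI
  at Q: triangular load, peak 22.3: w₀L³/(45EI) = 82.45/EI
  at P: point load 120.75 at a = 3.3: Pab(L + b)/(6LEI) = 204.6/EI
  at Q: point load 120.75 at a = 3.3: Pab(L + a)/(6LEI) = 233.8/EI
  θ_P0 = 276.7/EI,  θ_Q0 = 316.2/EI
Flexibility coefficients: a unit moment at one end gives L/(3EI) there and L/(6EI) at the far end, so f₁₁ = f₂₂ = 1.833/EI and f₁₂ = f₂₁ = 0.9167/EI.
Compatibility — zero rotation at each built-in end:
  1.833 M_P + 0.9167 M_Q = 276.7
  0.9167 M_P + 1.833 M_Q = 316.2
Solving the pair gives M_P = 86.24 kN·m and M_Q = 129.4 kN·m (hogging).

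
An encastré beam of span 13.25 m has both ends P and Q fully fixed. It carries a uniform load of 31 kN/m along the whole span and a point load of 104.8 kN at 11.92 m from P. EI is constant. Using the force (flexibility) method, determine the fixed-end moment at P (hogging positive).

Take the two fixed-end moments M_P, M_Q as redundants; the released structure is the simple span PQ.
End rotations of the released simple span under the applied load (×1/EI):
  at P: UDL 31: wL³/(24EI) = 3005/EI
  at Q: UDL 31: wL³/(24EI) = 3005/EI
  at P: point load 104.8 at a = 11.92: Pab(L + b)/(6LEI) = 304.7/EI
  at Q: point load 104.8 at a = 11.92: Pab(L + a)/(6LEI) = 526/EI
  θ_P0 = 3309/EI,  θ_Q0 = 3531/EI
Flexibility coefficients: a unit moment at one end gives L/(3EI) there and L/(6EI) at the far end, so f₁₁ = f₂₂ = 4.417/EI and f₁₂ = f₂₁ = 2.208/EI.
Compatibility — zero rotation at each built-in end:
  4.417 M_P + 2.208 M_Q = 3309
  2.208 M_P + 4.417 M_Q = 3531
Solving the pair gives M_P = 466.1 kN·m and M_Q = 566.3 kN·m (hogging).

M_P = 466.1 kN·m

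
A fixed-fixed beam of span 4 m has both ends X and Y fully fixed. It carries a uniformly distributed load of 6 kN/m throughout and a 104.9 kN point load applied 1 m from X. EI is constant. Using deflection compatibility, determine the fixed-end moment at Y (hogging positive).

M_Y = 27.67 kN·m

Release both end moments; the primary structure is a simply-supported span XY with redundants M_X and M_Y.
On the primary (simply-supported) span, the end slopes from the loading are:
  at X: UDL 6: wL³/(24EI) = 16/EI
  at Y: UDL 6: wL³/(24EI) = 16/EI
  at X: point load 104.9 at a = 1: Pab(L + b)/(6LEI) = 91.79/EI
  at Y: point load 104.9 at a = 1: Pab(L + a)/(6LEI) = 65.56/EI
  θ_X0 = 107.8/EI,  θ_Y0 = 81.56/EI
Flexibility coefficients: a unit moment at one end gives L/(3EI) there and L/(6EI) at the far end, so f₁₁ = f₂₂ = 1.333/EI and f₁₂ = f₂₁ = 0.6667/EI.
Compatibility — zero rotation at each built-in end:
  1.333 M_X + 0.6667 M_Y = 107.8
  0.6667 M_X + 1.333 M_Y = 81.56
Solving the pair gives M_X = 67.01 kN·m and M_Y = 27.67 kN·m (hogging).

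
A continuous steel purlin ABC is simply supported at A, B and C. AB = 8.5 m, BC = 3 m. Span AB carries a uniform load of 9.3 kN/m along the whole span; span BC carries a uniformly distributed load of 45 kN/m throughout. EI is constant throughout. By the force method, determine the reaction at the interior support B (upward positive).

R_B = 141 kN

Release continuity at B by inserting a hinge; the redundant is the internal moment M_B. The primary structure is two simply-supported spans AB and BC.
Rotations at B on the released spans (each span's end-slope, ×1/EI):
  span AB: UDL 9.3: wL³/(24EI) = 238/EI
  span BC: UDL 45: wL³/(24EI) = 50.62/EI
  relative rotation θ_0 = (238 + 50.62)/EI = 288.6/EI
A unit hogging moment at B produces rotation L₁/(3EI) + L₂/(3EI) = 3.833/EI.
Slope continuity at B: θ_0 = M_B·3.833/EI, so M_B = 288.6/3.833 = 75.29 kN·m (hogging).
Span AB, ΣM about A with M_B applied at B: R_B^{AB}·8.5 = 336 + 75.29, so R_B^{AB} = 48.38 kN and R_A = 79.05 − 48.38 = 30.67 kN.
Span BC, ΣM about C: R_B^{BC}·3 = 202.5 + 75.29, so R_B^{BC} = 92.6 kN and R_C = 135 − 92.6 = 42.4 kN.
R_B = 48.38 + 92.6 = 141 kN.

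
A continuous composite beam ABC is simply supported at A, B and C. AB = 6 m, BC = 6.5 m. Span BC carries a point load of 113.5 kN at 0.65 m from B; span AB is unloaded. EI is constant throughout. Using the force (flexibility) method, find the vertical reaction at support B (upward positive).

R_B = 112.7 kN

Release continuity at B by inserting a hinge; the redundant is the internal moment M_B. The primary structure is two simply-supported spans AB and BC.
End slopes at the hinge B, treating each span as simply supported:
  span BC: point load 113.5 at a = 0.65: Pab(L + b)/(6LEI) = 136.7/EI
  relative rotation θ_0 = (0 + 136.7)/EI = 136.7/EI
A unit hogging moment at B produces rotation L₁/(3EI) + L₂/(3EI) = 4.167/EI.
Compatibility: M_B·(L₁+L₂)/(3EI) = θ_0, giving M_B = 32.8 kN·m (hogging).
Span AB, ΣM about A with M_B applied at B: R_B^{AB}·6 = 0 + 32.8, so R_B^{AB} = 5.467 kN and R_A = 0 − 5.467 = -5.467 kN.
Span BC, ΣM about C: R_B^{BC}·6.5 = 664 + 32.8, so R_B^{BC} = 107.2 kN and R_C = 113.5 − 107.2 = 6.304 kN.
R_B = 5.467 + 107.2 = 112.7 kN.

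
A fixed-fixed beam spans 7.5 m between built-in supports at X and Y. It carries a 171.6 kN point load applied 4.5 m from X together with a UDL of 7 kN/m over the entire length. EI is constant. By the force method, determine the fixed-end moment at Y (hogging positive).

M_Y = 218.1 kN·m

Take the two fixed-end moments M_X, M_Y as redundants; the released structure is the simple span XY.
Simple-span end rotations at X and Y under the given loads:
  at X: point load 171.6 at a = 4.5: Pab(L + b)/(6LEI) = 540.5/EI
  at Y: point load 171.6 at a = 4.5: Pab(L + a)/(6LEI) = 617.8/EI
  at X: UDL 7: wL³/(24EI) = 123/EI
  at Y: UDL 7: wL³/(24EI) = 123/EI
  θ_X0 = 663.6/EI,  θ_Y0 = 740.8/EI
Flexibility coefficients: a unit moment at one end gives L/(3EI) there and L/(6EI) at the far end, so f₁₁ = f₂₂ = 2.5/EI and f₁₂ = f₂₁ = 1.25/EI.
Compatibility — zero rotation at each built-in end:
  2.5 M_X + 1.25 M_Y = 663.6
  1.25 M_X + 2.5 M_Y = 740.8
Solving the pair gives M_X = 156.4 kN·m and M_Y = 218.1 kN·m (hogging).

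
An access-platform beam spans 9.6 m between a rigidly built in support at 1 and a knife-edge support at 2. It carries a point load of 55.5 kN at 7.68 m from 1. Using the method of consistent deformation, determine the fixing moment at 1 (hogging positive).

M_1 = 51.15 kN·m

Take the reaction at 2 as the redundant and release it; the primary structure is a cantilever fixed at 1.
Free-end deflection of the primary structure under the applied loading (downward +):
  point load 55.5 at a = 7.68: Pa²(3L − a)/(6EI) = 11523/EI
Tip deflection under a unit load at 2: L³/(3EI) = 294.9/EI.
The prop prevents deflection at 2: R_2 = δ_0/δ_{22} = 11523/294.9 = 39.07 kN.
Moment equilibrium about 1: M_1 = Σ(load moments about 1) − R_2·L = 426.2 − 39.07×9.6 = 51.15 kN·m.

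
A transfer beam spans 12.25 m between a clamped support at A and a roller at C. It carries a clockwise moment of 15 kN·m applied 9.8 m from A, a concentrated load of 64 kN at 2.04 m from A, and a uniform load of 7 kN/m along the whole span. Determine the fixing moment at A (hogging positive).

Choose R_C as the redundant. The primary structure is the cantilever fixed at A.
Downward deflection at the released point C due to the loads:
  clockwise couple 15 at a = 9.8: M₀a(2L − a)/(2EI) = 1080/EI
  point load 64 at a = 2.04: Pa²(3L − a)/(6EI) = 1541/EI
  UDL 7: wL⁴/(8EI) = 19704/EI
  δ_0 = 22325/EI
Tip deflection under a unit load at C: L³/(3EI) = 612.8/EI.
Compatibility at C: δ_0 − R_C·δ_{CC} = 0, so R_C = 22325/612.8 = 36.43 kN.
Moment equilibrium about A: M_A = Σ(load moments about A) − R_C·L = 670.8 − 36.43×12.25 = 224.5 kN·m.

M_A = 224.5 kN·m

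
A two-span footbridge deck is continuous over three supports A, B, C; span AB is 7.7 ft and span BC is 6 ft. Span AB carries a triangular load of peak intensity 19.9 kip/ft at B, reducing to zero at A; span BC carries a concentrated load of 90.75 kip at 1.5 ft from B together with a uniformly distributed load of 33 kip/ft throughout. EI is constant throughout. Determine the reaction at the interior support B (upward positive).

Insert a hinge at B; M_B is the redundant, and each span becomes simply supported.
Rotations at B on the released spans (each span's end-slope, ×1/EI):
  span AB: triangular load, peak 19.9: w₀L³/(45EI) = 201.9/EI
  span BC: point load 90.75 at a = 1.5: Pab(L + b)/(6LEI) = 178.7/EI
  span BC: UDL 33: wL³/(24EI) = 297/EI
  relative rotation θ_0 = (201.9 + 475.7)/EI = 677.6/EI
A unit hogging moment at B produces rotation L₁/(3EI) + L₂/(3EI) = 4.567/EI.
Compatibility: M_B·(L₁+L₂)/(3EI) = θ_0, giving M_B = 148.4 kip·ft (hogging).
Span AB, ΣM about A with M_B applied at B: R_B^{AB}·7.7 = 393.3 + 148.4, so R_B^{AB} = 70.35 kip and R_A = 76.61 − 70.35 = 6.27 kip.
Span BC, ΣM about C: R_B^{BC}·6 = 1002 + 148.4, so R_B^{BC} = 191.8 kip and R_C = 288.8 − 191.8 = 96.96 kip.
R_B = 70.35 + 191.8 = 262.1 kip.

R_B = 262.1 kip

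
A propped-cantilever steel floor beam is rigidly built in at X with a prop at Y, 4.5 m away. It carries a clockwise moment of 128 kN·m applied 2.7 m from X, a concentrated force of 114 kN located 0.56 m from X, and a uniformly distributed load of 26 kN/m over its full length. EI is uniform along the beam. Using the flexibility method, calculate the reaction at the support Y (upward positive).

Take the reaction at Y as the redundant and release it; the primary structure is a cantilever fixed at X.
Downward deflection at the released point Y due to the loads:
  clockwise couple 128 at a = 2.7: M₀a(2L − a)/(2EI) = 1089/EI
  point load 114 at a = 0.56: Pa²(3L − a)/(6EI) = 77.1/EI
  UDL 26: wL⁴/(8EI) = 1333/EI
  δ_0 = 2498/EI
Flexibility coefficient — unit upward force at Y: δ_{YY} = L³/(3EI) = 30.38/EI.
Compatibility at Y: δ_0 − R_Y·δ_{YY} = 0, so R_Y = 2498/30.38 = 82.25 kN.

R_Y = 82.25 kN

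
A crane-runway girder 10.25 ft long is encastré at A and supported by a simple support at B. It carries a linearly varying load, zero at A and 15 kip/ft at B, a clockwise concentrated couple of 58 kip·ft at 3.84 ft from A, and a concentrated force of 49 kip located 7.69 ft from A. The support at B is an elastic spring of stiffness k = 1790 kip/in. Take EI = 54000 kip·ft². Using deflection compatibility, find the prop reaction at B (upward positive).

Take the reaction at B as the redundant and release it; the primary structure is a cantilever fixed at A.
Downward deflection at the released point B due to the loads:
  triangular load, peak 15 at the free end: 11w₀L⁴/(120EI) = 15177/EI
  clockwise couple 58 at a = 3.84: M₀a(2L − a)/(2EI) = 1855/EI
  point load 49 at a = 7.69: Pa²(3L − a)/(6EI) = 11137/EI
  δ_0 = 28169/EI
Tip deflection under a unit load at B: L³/(3EI) = 359/EI.
With EI = 54000 kip·ft²: δ_0 = 0.52166 ft and δ_{BB} = 0.006647 ft/kip.
Compatibility — the spring shortens by R_B/k under the reaction it provides: δ_0 − R_B·δ_{BB} = R_B/k. With 1/k = 1/(1790×12) ft/kip = 0.000047 ft/kip, R_B = δ_0 / (δ_{BB} + 1/k) = 0.52166 / (0.006647 + 0.000047) = 77.93 kip.

R_B = 77.93 kip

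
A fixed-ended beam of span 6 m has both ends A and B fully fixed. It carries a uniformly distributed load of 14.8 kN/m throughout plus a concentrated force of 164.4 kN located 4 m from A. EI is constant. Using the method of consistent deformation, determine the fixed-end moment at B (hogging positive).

M_B = 190.5 kN·m

Take the two fixed-end moments M_A, M_B as redundants; the released structure is the simple span AB.
End rotations of the released simple span under the applied load (×1/EI):
  at A: UDL 14.8: wL³/(24EI) = 133.2/EI
  at B: UDL 14.8: wL³/(24EI) = 133.2/EI
  at A: point load 164.4 at a = 4: Pab(L + b)/(6LEI) = 292.3/EI
  at B: point load 164.4 at a = 4: Pab(L + a)/(6LEI) = 365.3/EI
  θ_A0 = 425.5/EI,  θ_B0 = 498.5/EI
Flexibility coefficients: a unit moment at one end gives L/(3EI) there and L/(6EI) at the far end, so f₁₁ = f₂₂ = 2/EI and f₁₂ = f₂₁ = 1/EI.
Compatibility — zero rotation at each built-in end:
  2 M_A + 1 M_B = 425.5
  1 M_A + 2 M_B = 498.5
Solving the pair gives M_A = 117.5 kN·m and M_B = 190.5 kN·m (hogging).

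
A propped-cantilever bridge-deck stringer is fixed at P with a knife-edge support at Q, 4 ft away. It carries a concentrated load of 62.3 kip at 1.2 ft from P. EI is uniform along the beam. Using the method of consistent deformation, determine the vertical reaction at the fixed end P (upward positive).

Remove the prop at Q; the released (primary) structure is a cantilever built in at P.
Primary-structure tip deflection at Q by superposition:
  point load 62.3 at a = 1.2: Pa²(3L − a)/(6EI) = 161.5/EI
Tip deflection under a unit load at Q: L³/(3EI) = 21.33/EI.
Compatibility at Q: δ_0 − R_Q·δ_{QQ} = 0, so R_Q = 161.5/21.33 = 7.569 kip.
Vertical equilibrium: R_P = ΣP − R_Q = 62.3 − 7.569 = 54.73 kip.

R_P = 54.73 kip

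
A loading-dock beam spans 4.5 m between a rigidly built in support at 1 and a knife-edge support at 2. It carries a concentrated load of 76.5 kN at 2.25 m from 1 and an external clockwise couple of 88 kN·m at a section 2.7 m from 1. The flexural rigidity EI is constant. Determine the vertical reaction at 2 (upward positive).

R_2 = 48.55 kN

Remove the prop at 2; the released (primary) structure is a cantilever built in at 1.
Primary-structure tip deflection at 2 by superposition:
  point load 76.5 at a = 2.25: Pa²(3L − a)/(6EI) = 726.2/EI
  clockwise couple 88 at a = 2.7: M₀a(2L − a)/(2EI) = 748.4/EI
  δ_0 = 1475/EI
Flexibility coefficient — unit upward force at 2: δ_{22} = L³/(3EI) = 30.38/EI.
The prop prevents deflection at 2: R_2 = δ_0/δ_{22} = 1475/30.38 = 48.55 kN.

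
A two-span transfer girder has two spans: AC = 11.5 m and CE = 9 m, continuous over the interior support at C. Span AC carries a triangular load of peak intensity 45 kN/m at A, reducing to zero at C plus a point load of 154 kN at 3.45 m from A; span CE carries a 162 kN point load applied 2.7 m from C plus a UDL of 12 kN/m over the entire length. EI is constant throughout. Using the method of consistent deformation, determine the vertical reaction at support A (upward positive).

R_A = 237 kN

Release continuity at C by inserting a hinge; the redundant is the internal moment M_C. The primary structure is two simply-supported spans AC and CE.
Rotations at C on the released spans (each span's end-slope, ×1/EI):
  span AC: triangular load, peak 45: 7w₀L³/(360EI) = 1331/EI
  span AC: point load 154 at a = 3.45: Pab(L + a)/(6LEI) = 926.7/EI
  span CE: point load 162 at a = 2.7: Pab(L + b)/(6LEI) = 780.8/EI
  span CE: UDL 12: wL³/(24EI) = 364.5/EI
  relative rotation θ_0 = (2257 + 1145)/EI = 3403/EI
A unit hogging moment at C produces rotation L₁/(3EI) + L₂/(3EI) = 6.833/EI.
Slope continuity at C: θ_0 = M_C·6.833/EI, so M_C = 3403/6.833 = 498 kN·m (hogging).
Span AC, ΣM about A with M_C applied at C: R_C^{AC}·11.5 = 1523 + 498, so R_C^{AC} = 175.8 kN and R_A = 412.8 − 175.8 = 237 kN.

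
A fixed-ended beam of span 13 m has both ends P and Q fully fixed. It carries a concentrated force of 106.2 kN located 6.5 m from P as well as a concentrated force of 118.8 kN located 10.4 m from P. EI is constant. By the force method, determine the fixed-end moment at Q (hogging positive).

M_Q = 370.3 kN·m

Take the two fixed-end moments M_P, M_Q as redundants; the released structure is the simple span PQ.
On the primary (simply-supported) span, the end slopes from the loading are:
  at P: point load 106.2 at a = 6.5: Pab(L + b)/(6LEI) = 1122/EI
  at Q: point load 106.2 at a = 6.5: Pab(L + a)/(6LEI) = 1122/EI
  at P: point load 118.8 at a = 10.4: Pab(L + b)/(6LEI) = 642.5/EI
  at Q: point load 118.8 at a = 10.4: Pab(L + a)/(6LEI) = 963.7/EI
  θ_P0 = 1764/EI,  θ_Q0 = 2085/EI
Flexibility coefficients: a unit moment at one end gives L/(3EI) there and L/(6EI) at the far end, so f₁₁ = f₂₂ = 4.333/EI and f₁₂ = f₂₁ = 2.167/EI.
Compatibility — zero rotation at each built-in end:
  4.333 M_P + 2.167 M_Q = 1764
  2.167 M_P + 4.333 M_Q = 2085
Solving the pair gives M_P = 222 kN·m and M_Q = 370.3 kN·m (hogging).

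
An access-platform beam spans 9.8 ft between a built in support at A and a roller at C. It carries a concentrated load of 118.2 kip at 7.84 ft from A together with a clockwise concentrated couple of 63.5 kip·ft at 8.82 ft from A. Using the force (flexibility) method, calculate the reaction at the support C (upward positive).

Take the reaction at C as the redundant and release it; the primary structure is a cantilever fixed at A.
Downward deflection at the released point C due to the loads:
  point load 118.2 at a = 7.84: Pa²(3L − a)/(6EI) = 26106/EI
  clockwise couple 63.5 at a = 8.82: M₀a(2L − a)/(2EI) = 3019/EI
  δ_0 = 29125/EI
Tip deflection under a unit load at C: L³/(3EI) = 313.7/EI.
The prop prevents deflection at C: R_C = δ_0/δ_{CC} = 29125/313.7 = 92.83 kip.

R_C = 92.83 kip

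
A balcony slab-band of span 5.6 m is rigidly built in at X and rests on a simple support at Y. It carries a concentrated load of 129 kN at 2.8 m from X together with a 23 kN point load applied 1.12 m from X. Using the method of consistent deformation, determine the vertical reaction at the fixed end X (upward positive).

R_X = 110.4 kN

Release the roller at Y. Primary structure: cantilever fixed at X.
Free-end deflection of the primary structure under the applied loading (downward +):
  point load 129 at a = 2.8: Pa²(3L − a)/(6EI) = 2360/EI
  point load 23 at a = 1.12: Pa²(3L − a)/(6EI) = 75.4/EI
  δ_0 = 2435/EI
Flexibility coefficient — unit upward force at Y: δ_{YY} = L³/(3EI) = 58.54/EI.
The prop prevents deflection at Y: R_Y = δ_0/δ_{YY} = 2435/58.54 = 41.6 kN.
Vertical equilibrium: R_X = ΣP − R_Y = 152 − 41.6 = 110.4 kN.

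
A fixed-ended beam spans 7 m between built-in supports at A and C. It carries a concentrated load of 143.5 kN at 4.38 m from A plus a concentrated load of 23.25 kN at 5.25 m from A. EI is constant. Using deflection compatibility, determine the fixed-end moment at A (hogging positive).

Take the two fixed-end moments M_A, M_C as redundants; the released structure is the simple span AC.
Simple-span end rotations at A and C under the given loads:
  at A: point load 143.5 at a = 4.38: Pab(L + b)/(6LEI) = 377.2/EI
  at C: point load 143.5 at a = 4.38: Pab(L + a)/(6LEI) = 446.2/EI
  at A: point load 23.25 at a = 5.25: Pab(L + b)/(6LEI) = 44.5/EI
  at C: point load 23.25 at a = 5.25: Pab(L + a)/(6LEI) = 62.3/EI
  θ_A0 = 421.7/EI,  θ_C0 = 508.5/EI
Flexibility coefficients: a unit moment at one end gives L/(3EI) there and L/(6EI) at the far end, so f₁₁ = f₂₂ = 2.333/EI and f₁₂ = f₂₁ = 1.167/EI.
Compatibility — zero rotation at each built-in end:
  2.333 M_A + 1.167 M_C = 421.7
  1.167 M_A + 2.333 M_C = 508.5
Solving the pair gives M_A = 95.68 kN·m and M_C = 170.1 kN·m (hogging).

M_A = 95.68 kN·m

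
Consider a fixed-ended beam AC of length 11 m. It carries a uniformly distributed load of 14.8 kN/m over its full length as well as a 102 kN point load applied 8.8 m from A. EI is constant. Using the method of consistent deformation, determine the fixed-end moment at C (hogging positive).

Release both end moments; the primary structure is a simply-supported span AC with redundants M_A and M_C.
End rotations of the released simple span under the applied load (×1/EI):
  at A: UDL 14.8: wL³/(24EI) = 820.8/EI
  at C: UDL 14.8: wL³/(24EI) = 820.8/EI
  at A: point load 102 at a = 8.8: Pab(L + b)/(6LEI) = 394.9/EI
  at C: point load 102 at a = 8.8: Pab(L + a)/(6LEI) = 592.4/EI
  θ_A0 = 1216/EI,  θ_C0 = 1413/EI
Flexibility coefficients: a unit moment at one end gives L/(3EI) there and L/(6EI) at the far end, so f₁₁ = f₂₂ = 3.667/EI and f₁₂ = f₂₁ = 1.833/EI.
Compatibility — zero rotation at each built-in end:
  3.667 M_A + 1.833 M_C = 1216
  1.833 M_A + 3.667 M_C = 1413
Solving the pair gives M_A = 185.1 kN·m and M_C = 292.8 kN·m (hogging).

M_C = 292.8 kN·m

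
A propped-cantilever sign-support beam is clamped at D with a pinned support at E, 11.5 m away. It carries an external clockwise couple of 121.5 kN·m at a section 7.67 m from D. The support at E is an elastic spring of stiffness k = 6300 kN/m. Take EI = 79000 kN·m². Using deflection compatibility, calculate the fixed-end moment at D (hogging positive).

M_D = -36.62 kN·m

Release the roller at E. Primary structure: cantilever fixed at D.
Free-end deflection of the primary structure under the applied loading (downward +):
  clockwise couple 121.5 at a = 7.67: M₀a(2L − a)/(2EI) = 7143/EI
Flexibility coefficient — unit upward force at E: δ_{EE} = L³/(3EI) = 507/EI.
With EI = 79000 kN·m²: δ_0 = 0.090418 m and δ_{EE} = 0.006417 m/kN.
Compatibility — the spring shortens by R_E/k under the reaction it provides: δ_0 − R_E·δ_{EE} = R_E/k. With 1/k = 0.000159 m/kN, R_E = δ_0 / (δ_{EE} + 1/k) = 0.090418 / (0.006417 + 0.000159) = 13.75 kN.
Moment equilibrium about D: M_D = Σ(load moments about D) − R_E·L = 121.5 − 13.75×11.5 = -36.62 kN·m.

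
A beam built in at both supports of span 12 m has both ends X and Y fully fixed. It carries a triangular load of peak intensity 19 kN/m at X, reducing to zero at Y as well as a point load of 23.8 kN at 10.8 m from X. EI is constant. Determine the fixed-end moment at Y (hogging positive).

M_Y = 114.3 kN·m

Take the two fixed-end moments M_X, M_Y as redundants; the released structure is the simple span XY.
End rotations of the released simple span under the applied load (×1/EI):
  at X: triangular load, peak 19: w₀L³/(45EI) = 729.6/EI
  at Y: triangular load, peak 19: 7w₀L³/(360EI) = 638.4/EI
  at X: point load 23.8 at a = 10.8: Pab(L + b)/(6LEI) = 56.55/EI
  at Y: point load 23.8 at a = 10.8: Pab(L + a)/(6LEI) = 97.68/EI
  θ_X0 = 786.1/EI,  θ_Y0 = 736.1/EI
Flexibility coefficients: a unit moment at one end gives L/(3EI) there and L/(6EI) at the far end, so f₁₁ = f₂₂ = 4/EI and f₁₂ = f₂₁ = 2/EI.
Compatibility — zero rotation at each built-in end:
  4 M_X + 2 M_Y = 786.1
  2 M_X + 4 M_Y = 736.1
Solving the pair gives M_X = 139.4 kN·m and M_Y = 114.3 kN·m (hogging).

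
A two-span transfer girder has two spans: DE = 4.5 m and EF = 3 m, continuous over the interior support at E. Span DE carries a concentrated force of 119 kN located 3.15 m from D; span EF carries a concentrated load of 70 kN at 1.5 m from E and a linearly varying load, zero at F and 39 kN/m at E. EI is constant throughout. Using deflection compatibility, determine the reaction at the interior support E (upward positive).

R_E = 203.1 kN

Insert a hinge at E; M_E is the redundant, and each span becomes simply supported.
Discontinuity in slope at E on the released structure — sum the simple-span end rotations:
  span DE: point load 119 at a = 3.15: Pab(L + a)/(6LEI) = 143.4/EI
  span EF: point load 70 at a = 1.5: Pab(L + b)/(6LEI) = 39.38/EI
  span EF: triangular load, peak 39: w₀L³/(45EI) = 23.4/EI
  relative rotation θ_0 = (143.4 + 62.77)/EI = 206.2/EI
A unit hogging moment at E produces rotation L₁/(3EI) + L₂/(3EI) = 2.5/EI.
Slope continuity at E: θ_0 = M_E·2.5/EI, so M_E = 206.2/2.5 = 82.46 kN·m (hogging).
Span DE, ΣM about D with M_E applied at E: R_E^{DE}·4.5 = 374.9 + 82.46, so R_E^{DE} = 101.6 kN and R_D = 119 − 101.6 = 17.38 kN.
Span EF, ΣM about F: R_E^{EF}·3 = 222 + 82.46, so R_E^{EF} = 101.5 kN and R_F = 128.5 − 101.5 = 27.01 kN.
R_E = 101.6 + 101.5 = 203.1 kN.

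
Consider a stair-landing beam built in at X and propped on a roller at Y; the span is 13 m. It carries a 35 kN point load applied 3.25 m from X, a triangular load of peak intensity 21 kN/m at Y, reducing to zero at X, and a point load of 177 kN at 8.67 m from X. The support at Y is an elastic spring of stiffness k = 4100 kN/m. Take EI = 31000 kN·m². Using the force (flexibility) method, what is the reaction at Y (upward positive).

R_Y = 168.2 kN

Remove the prop at Y; the released (primary) structure is a cantilever built in at X.
Downward deflection at the released point Y due to the loads:
  point load 35 at a = 3.25: Pa²(3L − a)/(6EI) = 2203/EI
  triangular load, peak 21 at the free end: 11w₀L⁴/(120EI) = 54980/EI
  point load 177 at a = 8.67: Pa²(3L − a)/(6EI) = 67256/EI
  δ_0 = 124439/EI
Flexibility coefficient — unit upward force at Y: δ_{YY} = L³/(3EI) = 732.3/EI.
With EI = 31000 kN·m²: δ_0 = 4.0142 m and δ_{YY} = 0.023624 m/kN.
Compatibility — the spring shortens by R_Y/k under the reaction it provides: δ_0 − R_Y·δ_{YY} = R_Y/k. With 1/k = 0.000244 m/kN, R_Y = δ_0 / (δ_{YY} + 1/k) = 4.0142 / (0.023624 + 0.000244) = 168.2 kN.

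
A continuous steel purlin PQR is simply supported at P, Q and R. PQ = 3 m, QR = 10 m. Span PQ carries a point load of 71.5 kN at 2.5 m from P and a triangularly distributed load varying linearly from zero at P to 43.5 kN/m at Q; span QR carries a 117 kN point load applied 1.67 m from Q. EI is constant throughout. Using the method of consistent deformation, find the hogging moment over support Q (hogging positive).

Insert a hinge at Q; M_Q is the redundant, and each span becomes simply supported.
Discontinuity in slope at Q on the released structure — sum the simple-span end rotations:
  span PQ: point load 71.5 at a = 2.5: Pab(L + a)/(6LEI) = 27.31/EI
  span PQ: triangular load, peak 43.5: w₀L³/(45EI) = 26.1/EI
  span QR: point load 117 at a = 1.67: Pab(L + b)/(6LEI) = 497.2/EI
  relative rotation θ_0 = (53.41 + 497.2)/EI = 550.6/EI
A unit hogging moment at Q produces rotation L₁/(3EI) + L₂/(3EI) = 4.333/EI.
Compatibility: M_Q·(L₁+L₂)/(3EI) = θ_0, giving M_Q = 127.1 kN·m (hogging).

M_Q = 127.1 kN·m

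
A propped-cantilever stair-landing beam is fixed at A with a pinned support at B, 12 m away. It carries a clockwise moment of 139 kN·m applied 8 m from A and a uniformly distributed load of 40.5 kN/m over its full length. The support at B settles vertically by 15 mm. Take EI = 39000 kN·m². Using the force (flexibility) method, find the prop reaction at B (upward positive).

Remove the prop at B; the released (primary) structure is a cantilever built in at A.
Deflection at B on the released cantilever, summing each load's contribution:
  clockwise couple 139 at a = 8: M₀a(2L − a)/(2EI) = 8896/EI
  UDL 40.5: wL⁴/(8EI) = 104976/EI
  δ_0 = 113872/EI
Flexibility coefficient — unit upward force at B: δ_{BB} = L³/(3EI) = 576/EI.
With EI = 39000 kN·m²: δ_0 = 2.9198 m and δ_{BB} = 0.014769 m/kN.
Compatibility — the beam at B must follow the support down by 0.015 m: δ_0 − R_B·δ_{BB} = 0.015, so R_B = (2.9198 − 0.015)/0.014769 = 196.7 kN.

R_B = 196.7 kN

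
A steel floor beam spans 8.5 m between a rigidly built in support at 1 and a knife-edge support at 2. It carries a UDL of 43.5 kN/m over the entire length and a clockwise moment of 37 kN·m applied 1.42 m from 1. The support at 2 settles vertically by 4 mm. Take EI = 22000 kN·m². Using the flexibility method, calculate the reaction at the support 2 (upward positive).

Release the roller at 2. Primary structure: cantilever fixed at 1.
Downward deflection at the released point 2 due to the loads:
  UDL 43.5: wL⁴/(8EI) = 28384/EI
  clockwise couple 37 at a = 1.42: M₀a(2L − a)/(2EI) = 409.3/EI
  δ_0 = 28793/EI
Tip deflection under a unit load at 2: L³/(3EI) = 204.7/EI.
With EI = 22000 kN·m²: δ_0 = 1.3088 m and δ_{22} = 0.009305 m/kN.
Compatibility — the beam at 2 must follow the support down by 0.004 m: δ_0 − R_2·δ_{22} = 0.004, so R_2 = (1.3088 − 0.004)/0.009305 = 140.2 kN.

R_2 = 140.2 kN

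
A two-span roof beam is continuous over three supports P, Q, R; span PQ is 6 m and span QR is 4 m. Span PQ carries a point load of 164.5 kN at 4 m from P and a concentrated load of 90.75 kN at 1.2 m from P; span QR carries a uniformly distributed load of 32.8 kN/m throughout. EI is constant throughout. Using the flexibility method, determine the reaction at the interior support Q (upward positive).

R_Q = 263.1 kN

Release continuity at Q by inserting a hinge; the redundant is the internal moment M_Q. The primary structure is two simply-supported spans PQ and QR.
End slopes at the hinge Q, treating each span as simply supported:
  span PQ: point load 164.5 at a = 4: Pab(L + a)/(6LEI) = 365.6/EI
  span PQ: point load 90.75 at a = 1.2: Pab(L + a)/(6LEI) = 104.5/EI
  span QR: UDL 32.8: wL³/(24EI) = 87.47/EI
  relative rotation θ_0 = (470.1 + 87.47)/EI = 557.6/EI
A unit hogging moment at Q produces rotation L₁/(3EI) + L₂/(3EI) = 3.333/EI.
Compatibility: M_Q·(L₁+L₂)/(3EI) = θ_0, giving M_Q = 167.3 kN·m (hogging).
Span PQ, ΣM about P with M_Q applied at Q: R_Q^{PQ}·6 = 766.9 + 167.3, so R_Q^{PQ} = 155.7 kN and R_P = 255.2 − 155.7 = 99.56 kN.
Span QR, ΣM about R: R_Q^{QR}·4 = 262.4 + 167.3, so R_Q^{QR} = 107.4 kN and R_R = 131.2 − 107.4 = 23.78 kN.
R_Q = 155.7 + 107.4 = 263.1 kN.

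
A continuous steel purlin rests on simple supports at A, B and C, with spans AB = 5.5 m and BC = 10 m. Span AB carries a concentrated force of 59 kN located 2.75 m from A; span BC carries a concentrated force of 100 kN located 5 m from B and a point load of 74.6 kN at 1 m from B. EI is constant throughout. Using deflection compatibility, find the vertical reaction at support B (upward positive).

Insert a hinge at B; M_B is the redundant, and each span becomes simply supported.
End slopes at the hinge B, treating each span as simply supported:
  span AB: point load 59 at a = 2.75: Pab(L + a)/(6LEI) = 111.5/EI
  span BC: point load 100 at a = 5: Pab(L + b)/(6LEI) = 625/EI
  span BC: point load 74.6 at a = 1: Pab(L + b)/(6LEI) = 212.6/EI
  relative rotation θ_0 = (111.5 + 837.6)/EI = 949.2/EI
A unit hogging moment at B produces rotation L₁/(3EI) + L₂/(3EI) = 5.167/EI.
Slope continuity at B: θ_0 = M_B·5.167/EI, so M_B = 949.2/5.167 = 183.7 kN·m (hogging).
Span AB, ΣM about A with M_B applied at B: R_B^{AB}·5.5 = 162.2 + 183.7, so R_B^{AB} = 62.9 kN and R_A = 59 − 62.9 = -3.901 kN.
Span BC, ΣM about C: R_B^{BC}·10 = 1171 + 183.7, so R_B^{BC} = 135.5 kN and R_C = 174.6 − 135.5 = 39.09 kN.
R_B = 62.9 + 135.5 = 198.4 kN.

R_B = 198.4 kN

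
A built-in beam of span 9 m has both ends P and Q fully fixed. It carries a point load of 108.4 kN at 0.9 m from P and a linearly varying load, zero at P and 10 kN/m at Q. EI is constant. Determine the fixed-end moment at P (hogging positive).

Take the two fixed-end moments M_P, M_Q as redundants; the released structure is the simple span PQ.
End rotations of the released simple span under the applied load (×1/EI):
  at P: point load 108.4 at a = 0.9: Pab(L + b)/(6LEI) = 250.2/EI
  at Q: point load 108.4 at a = 0.9: Pab(L + a)/(6LEI) = 144.9/EI
  at P: triangular load, peak 10: 7w₀L³/(360EI) = 141.8/EI
  at Q: triangular load, peak 10: w₀L³/(45EI) = 162/EI
  θ_P0 = 392/EI,  θ_Q0 = 306.9/EI
Flexibility coefficients: a unit moment at one end gives L/(3EI) there and L/(6EI) at the far end, so f₁₁ = f₂₂ = 3/EI and f₁₂ = f₂₁ = 1.5/EI.
Compatibility — zero rotation at each built-in end:
  3 M_P + 1.5 M_Q = 392
  1.5 M_P + 3 M_Q = 306.9
Solving the pair gives M_P = 106 kN·m and M_Q = 49.28 kN·m (hogging).

M_P = 106 kN·m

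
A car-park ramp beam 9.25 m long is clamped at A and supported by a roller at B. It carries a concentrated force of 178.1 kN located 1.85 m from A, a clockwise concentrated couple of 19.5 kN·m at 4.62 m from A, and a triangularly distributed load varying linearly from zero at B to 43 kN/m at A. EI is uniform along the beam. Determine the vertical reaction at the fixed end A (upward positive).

Choose R_B as the redundant. The primary structure is the cantilever fixed at A.
Free-end deflection of the primary structure under the applied loading (downward +):
  point load 178.1 at a = 1.85: Pa²(3L − a)/(6EI) = 2631/EI
  clockwise couple 19.5 at a = 4.62: M₀a(2L − a)/(2EI) = 625.2/EI
  triangular load, peak 43 at the fixed end: w₀L⁴/(30EI) = 10493/EI
  δ_0 = 13750/EI
Flexibility coefficient — unit upward force at B: δ_{BB} = L³/(3EI) = 263.8/EI.
The prop prevents deflection at B: R_B = δ_0/δ_{BB} = 13750/263.8 = 52.12 kN.
Vertical equilibrium: R_A = ΣP − R_B = 377 − 52.12 = 324.9 kN.

R_A = 324.9 kN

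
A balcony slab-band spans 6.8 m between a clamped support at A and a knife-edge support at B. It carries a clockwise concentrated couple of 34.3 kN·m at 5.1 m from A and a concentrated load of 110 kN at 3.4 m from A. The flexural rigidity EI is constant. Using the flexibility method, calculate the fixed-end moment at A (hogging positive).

M_A = 126.3 kN·m

Choose R_B as the redundant. The primary structure is the cantilever fixed at A.
Deflection at B on the released cantilever, summing each load's contribution:
  clockwise couple 34.3 at a = 5.1: M₀a(2L − a)/(2EI) = 743.5/EI
  point load 110 at a = 3.4: Pa²(3L − a)/(6EI) = 3603/EI
  δ_0 = 4346/EI
Tip deflection under a unit load at B: L³/(3EI) = 104.8/EI.
Compatibility at B: δ_0 − R_B·δ_{BB} = 0, so R_B = 4346/104.8 = 41.47 kN.
Moment equilibrium about A: M_A = Σ(load moments about A) − R_B·L = 408.3 − 41.47×6.8 = 126.3 kN·m.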